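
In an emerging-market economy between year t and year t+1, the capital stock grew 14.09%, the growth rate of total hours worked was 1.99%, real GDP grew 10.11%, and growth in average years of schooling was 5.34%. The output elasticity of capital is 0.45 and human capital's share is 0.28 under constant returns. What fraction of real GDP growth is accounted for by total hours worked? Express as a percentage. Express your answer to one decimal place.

Labor's share = 1 − 0.45 − 0.28 = 0.27.
Total hours worked contributed 0.27 × 1.99 = 0.5373 pp.
Share of growth = 0.5373 / 10.11 × 100 = 5.315%.

Total hours worked accounted for 5.3% of growth.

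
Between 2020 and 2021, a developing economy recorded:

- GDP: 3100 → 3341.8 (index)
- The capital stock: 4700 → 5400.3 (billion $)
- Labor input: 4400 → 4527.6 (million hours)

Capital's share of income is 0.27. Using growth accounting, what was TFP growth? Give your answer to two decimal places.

GDP growth = (3341.8 − 3100) / 3100 = 7.8%.
The capital stock growth = (5400.3 − 4700) / 4700 = 14.9%.
Labor input growth = (4527.6 − 4400) / 4400 = 2.9%.
Labor's share = 1 − 0.27 = 0.73.
The capital stock: 0.27 × 14.9 = 4.023 pp.
Labor input: 0.73 × 2.9 = 2.117 pp.
TFP growth = 7.8 − 6.14 = 1.66%.

1.66%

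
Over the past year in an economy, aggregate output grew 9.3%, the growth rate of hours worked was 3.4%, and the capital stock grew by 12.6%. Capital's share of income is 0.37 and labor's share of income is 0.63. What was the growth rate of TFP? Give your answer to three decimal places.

2.496%

Labor's share = 1 − 0.37 = 0.63.
The capital stock: 0.37 × 12.6 = 4.662 pp.
Hours worked: 0.63 × 3.4 = 2.142 pp.
TFP growth = 9.3 − 6.804 = 2.496%.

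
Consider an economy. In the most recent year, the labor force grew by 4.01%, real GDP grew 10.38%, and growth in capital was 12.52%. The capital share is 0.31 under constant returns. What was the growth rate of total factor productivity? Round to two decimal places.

Labor's share = 1 − 0.31 = 0.69.
Capital: 0.31 × 12.52 = 3.8812 pp.
The labor force: 0.69 × 4.01 = 2.7669 pp.
TFP growth = 10.38 − 6.6481 = 3.7319%.

3.73%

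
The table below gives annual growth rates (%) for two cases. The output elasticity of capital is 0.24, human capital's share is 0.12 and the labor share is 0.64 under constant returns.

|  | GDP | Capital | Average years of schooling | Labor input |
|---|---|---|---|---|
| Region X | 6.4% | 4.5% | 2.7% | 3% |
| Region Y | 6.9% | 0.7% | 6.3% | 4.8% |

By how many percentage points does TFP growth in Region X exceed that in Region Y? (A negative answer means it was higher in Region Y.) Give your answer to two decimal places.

0.17 percentage points

Labor's share = 1 − 0.24 − 0.12 = 0.64.
Region X: TFP = 6.4 − 1.08 − 0.324 − 1.92 = 3.076%.
Region Y: TFP = 6.9 − 0.168 − 0.756 − 3.072 = 2.904%.
Difference = 3.076 − (2.904) = 0.172 pp.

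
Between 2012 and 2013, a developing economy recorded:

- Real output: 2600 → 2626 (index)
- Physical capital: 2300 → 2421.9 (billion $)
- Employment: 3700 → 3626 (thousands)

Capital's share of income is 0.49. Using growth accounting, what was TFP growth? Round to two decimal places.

-0.58%

Real output growth = (2626 − 2600) / 2600 = 1%.
Physical capital growth = (2421.9 − 2300) / 2300 = 5.3%.
Employment growth = (3626 − 3700) / 3700 = -2%.
Labor's share = 1 − 0.49 = 0.51.
Physical capital: 0.49 × 5.3 = 2.597 pp.
Employment: 0.51 × (-2) = -1.02 pp.
TFP growth = 1 − 1.577 = -0.577%.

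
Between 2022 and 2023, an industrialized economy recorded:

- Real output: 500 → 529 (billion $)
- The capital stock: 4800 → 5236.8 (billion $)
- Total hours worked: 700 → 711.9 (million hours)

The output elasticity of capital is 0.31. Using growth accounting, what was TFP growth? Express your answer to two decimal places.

Real output growth = (529 − 500) / 500 = 5.8%.
The capital stock growth = (5236.8 − 4800) / 4800 = 9.1%.
Total hours worked growth = (711.9 − 700) / 700 = 1.7%.
Labor's share = 1 − 0.31 = 0.69.
The capital stock: 0.31 × 9.1 = 2.821 pp.
Total hours worked: 0.69 × 1.7 = 1.173 pp.
TFP growth = 5.8 − 3.994 = 1.806%.

1.81%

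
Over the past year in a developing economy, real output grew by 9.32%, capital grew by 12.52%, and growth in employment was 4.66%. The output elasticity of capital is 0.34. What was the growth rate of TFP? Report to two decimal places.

1.99%

Labor's share = 1 − 0.34 = 0.66.
Capital: 0.34 × 12.52 = 4.2568 pp.
Employment: 0.66 × 4.66 = 3.0756 pp.
TFP growth = 9.32 − 7.3324 = 1.9876%.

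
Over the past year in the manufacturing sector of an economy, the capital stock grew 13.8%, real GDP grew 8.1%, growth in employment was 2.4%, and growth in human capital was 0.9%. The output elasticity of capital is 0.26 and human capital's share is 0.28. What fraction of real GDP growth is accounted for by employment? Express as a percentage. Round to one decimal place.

Employment accounted for 13.6% of growth.

Labor's share = 1 − 0.26 − 0.28 = 0.46.
Employment contributed 0.46 × 2.4 = 1.104 pp.
Share of growth = 1.104 / 8.1 × 100 = 13.63%.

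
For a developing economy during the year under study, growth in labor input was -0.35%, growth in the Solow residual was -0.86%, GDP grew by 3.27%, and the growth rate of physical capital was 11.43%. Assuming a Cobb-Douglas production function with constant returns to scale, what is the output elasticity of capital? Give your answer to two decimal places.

0.38

gY = gA + α·gK + (1−α)·gL, so gY − gA − gL = α(gK − gL).
3.27 + 0.86 + 0.35 = α × (11.43 − (-0.35)).
4.48 = 11.78 α, so α = 0.3803.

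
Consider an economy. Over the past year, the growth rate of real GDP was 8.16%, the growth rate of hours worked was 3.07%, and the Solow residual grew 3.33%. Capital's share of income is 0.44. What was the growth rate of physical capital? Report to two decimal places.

Labor's share = 1 − 0.44 = 0.56.
gY = gA + 0.56×3.07 + 0.44×g.
0.44×g = 8.16 − 3.33 − 1.7192 = 3.1108.
g = 3.1108 / 0.44 = 7.07%.

7.07%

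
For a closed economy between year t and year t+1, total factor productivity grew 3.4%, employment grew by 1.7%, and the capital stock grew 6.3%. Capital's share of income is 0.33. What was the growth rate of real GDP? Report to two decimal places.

Labor's share = 1 − 0.33 = 0.67.
The capital stock: 0.33 × 6.3 = 2.079 pp.
Employment: 0.67 × 1.7 = 1.139 pp.
Output growth = 3.4 + 3.218 = 6.618%.

6.62%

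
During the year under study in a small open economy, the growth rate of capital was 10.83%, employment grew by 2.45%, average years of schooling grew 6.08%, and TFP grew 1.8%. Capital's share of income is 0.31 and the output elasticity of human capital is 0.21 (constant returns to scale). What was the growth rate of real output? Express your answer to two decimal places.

Labor's share = 1 − 0.31 − 0.21 = 0.48.
Capital: 0.31 × 10.83 = 3.3573 pp.
Average years of schooling: 0.21 × 6.08 = 1.2768 pp.
Employment: 0.48 × 2.45 = 1.176 pp.
Output growth = 1.8 + 5.8101 = 7.6101%.

7.61%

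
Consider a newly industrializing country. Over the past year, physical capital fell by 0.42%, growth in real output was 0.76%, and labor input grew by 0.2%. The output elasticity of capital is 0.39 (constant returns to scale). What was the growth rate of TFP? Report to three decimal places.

Labor's share = 1 − 0.39 = 0.61.
Physical capital: 0.39 × (-0.42) = -0.1638 pp.
Labor input: 0.61 × 0.2 = 0.122 pp.
TFP growth = 0.76 + 0.0418 = 0.8018%.

TFP grew 0.802%.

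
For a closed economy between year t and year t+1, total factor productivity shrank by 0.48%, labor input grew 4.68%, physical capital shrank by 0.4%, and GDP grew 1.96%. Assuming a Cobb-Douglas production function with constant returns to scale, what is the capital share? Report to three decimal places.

α = 0.441

gY = gA + α·gK + (1−α)·gL, so gY − gA − gL = α(gK − gL).
1.96 + 0.48 − 4.68 = α × (-0.4 − 4.68).
-2.24 = -5.08 α, so α = 0.44094.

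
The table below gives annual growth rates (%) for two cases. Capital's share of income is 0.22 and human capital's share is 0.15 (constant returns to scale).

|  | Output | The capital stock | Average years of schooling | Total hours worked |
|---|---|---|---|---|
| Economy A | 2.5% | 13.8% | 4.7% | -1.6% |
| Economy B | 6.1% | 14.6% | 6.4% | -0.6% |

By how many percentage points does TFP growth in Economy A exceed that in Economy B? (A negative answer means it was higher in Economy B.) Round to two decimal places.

-2.54 percentage points

Labor's share = 1 − 0.22 − 0.15 = 0.63.
Economy A: TFP = 2.5 − 3.036 − 0.705 + 1.008 = -0.233%.
Economy B: TFP = 6.1 − 3.212 − 0.96 + 0.378 = 2.306%.
Difference = -0.233 − (2.306) = -2.539 pp.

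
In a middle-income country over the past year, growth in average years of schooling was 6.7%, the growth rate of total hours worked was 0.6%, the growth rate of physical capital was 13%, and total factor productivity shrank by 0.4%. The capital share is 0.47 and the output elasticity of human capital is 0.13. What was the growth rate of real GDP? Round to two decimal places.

6.82%

Labor's share = 1 − 0.47 − 0.13 = 0.4.
Physical capital: 0.47 × 13 = 6.11 pp.
Average years of schooling: 0.13 × 6.7 = 0.871 pp.
Total hours worked: 0.4 × 0.6 = 0.24 pp.
Output growth = -0.4 + 7.221 = 6.821%.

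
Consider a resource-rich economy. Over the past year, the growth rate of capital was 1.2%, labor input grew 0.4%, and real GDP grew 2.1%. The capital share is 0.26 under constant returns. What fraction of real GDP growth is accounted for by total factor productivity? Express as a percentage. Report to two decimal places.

Total factor productivity accounted for 71.05% of growth.

Labor's share = 1 − 0.26 = 0.74.
Capital: 0.26 × 1.2 = 0.312 pp.
Labor input: 0.74 × 0.4 = 0.296 pp.
TFP growth = 2.1 − 0.608 = 1.492%.
TFP share of growth = 1.492 / 2.1 × 100 = 71.0476%.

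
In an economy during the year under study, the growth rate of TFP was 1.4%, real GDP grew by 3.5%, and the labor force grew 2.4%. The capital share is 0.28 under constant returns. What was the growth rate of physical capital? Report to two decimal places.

Labor's share = 1 − 0.28 = 0.72.
gY = gA + 0.72×2.4 + 0.28×g.
0.28×g = 3.5 − 1.4 − 1.728 = 0.372.
g = 0.372 / 0.28 = 1.3286%.

Physical capital grew 1.33%.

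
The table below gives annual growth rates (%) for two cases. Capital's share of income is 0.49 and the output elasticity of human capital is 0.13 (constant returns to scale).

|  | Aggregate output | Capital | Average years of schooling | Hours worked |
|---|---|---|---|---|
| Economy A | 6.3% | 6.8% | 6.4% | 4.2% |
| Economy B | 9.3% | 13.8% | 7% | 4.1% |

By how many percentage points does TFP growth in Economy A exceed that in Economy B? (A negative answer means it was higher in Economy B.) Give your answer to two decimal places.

Labor's share = 1 − 0.49 − 0.13 = 0.38.
Economy A: TFP = 6.3 − 3.332 − 0.832 − 1.596 = 0.54%.
Economy B: TFP = 9.3 − 6.762 − 0.91 − 1.558 = 0.07%.
Difference = 0.54 − (0.07) = 0.47 pp.

0.47 percentage points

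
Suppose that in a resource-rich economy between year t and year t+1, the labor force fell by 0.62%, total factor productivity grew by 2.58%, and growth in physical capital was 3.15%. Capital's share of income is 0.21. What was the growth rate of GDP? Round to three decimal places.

Labor's share = 1 − 0.21 = 0.79.
Physical capital: 0.21 × 3.15 = 0.6615 pp.
The labor force: 0.79 × (-0.62) = -0.4898 pp.
Output growth = 2.58 + 0.1717 = 2.7517%.

2.752%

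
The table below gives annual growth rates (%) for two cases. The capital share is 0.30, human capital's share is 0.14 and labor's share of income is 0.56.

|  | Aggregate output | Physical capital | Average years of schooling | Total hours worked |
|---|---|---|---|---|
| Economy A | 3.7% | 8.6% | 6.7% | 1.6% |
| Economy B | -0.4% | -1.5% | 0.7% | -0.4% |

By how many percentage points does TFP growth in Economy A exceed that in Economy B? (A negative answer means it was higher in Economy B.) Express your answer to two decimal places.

-0.89 percentage points

Labor's share = 1 − 0.3 − 0.14 = 0.56.
Economy A: TFP = 3.7 − 2.58 − 0.938 − 0.896 = -0.714%.
Economy B: TFP = -0.4 + 0.45 − 0.098 + 0.224 = 0.176%.
Difference = -0.714 − (0.176) = -0.89 pp.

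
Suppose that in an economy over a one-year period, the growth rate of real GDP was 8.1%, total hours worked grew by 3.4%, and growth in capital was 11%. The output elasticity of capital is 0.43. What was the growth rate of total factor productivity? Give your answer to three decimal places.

Labor's share = 1 − 0.43 = 0.57.
Capital: 0.43 × 11 = 4.73 pp.
Total hours worked: 0.57 × 3.4 = 1.938 pp.
TFP growth = 8.1 − 6.668 = 1.432%.

1.432%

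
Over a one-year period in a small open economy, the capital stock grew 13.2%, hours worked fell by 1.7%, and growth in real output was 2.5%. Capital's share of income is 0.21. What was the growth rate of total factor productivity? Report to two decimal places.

Labor's share = 1 − 0.21 = 0.79.
The capital stock: 0.21 × 13.2 = 2.772 pp.
Hours worked: 0.79 × (-1.7) = -1.343 pp.
TFP growth = 2.5 − 1.429 = 1.071%.

1.07%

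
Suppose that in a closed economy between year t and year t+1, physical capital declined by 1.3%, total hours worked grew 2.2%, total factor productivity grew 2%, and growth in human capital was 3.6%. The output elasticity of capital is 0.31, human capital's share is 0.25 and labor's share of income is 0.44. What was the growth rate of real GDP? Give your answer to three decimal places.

3.465%

Labor's share = 1 − 0.31 − 0.25 = 0.44.
Physical capital: 0.31 × (-1.3) = -0.403 pp.
Human capital: 0.25 × 3.6 = 0.9 pp.
Total hours worked: 0.44 × 2.2 = 0.968 pp.
Output growth = 2 + 1.465 = 3.465%.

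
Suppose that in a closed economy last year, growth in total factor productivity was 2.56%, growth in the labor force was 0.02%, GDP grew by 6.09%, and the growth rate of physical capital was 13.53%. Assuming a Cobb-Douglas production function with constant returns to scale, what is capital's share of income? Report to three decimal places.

Capital's share of income is 0.260.

gY = gA + α·gK + (1−α)·gL, so gY − gA − gL = α(gK − gL).
6.09 − 2.56 − 0.02 = α × (13.53 − 0.02).
3.51 = 13.51 α, so α = 0.25981.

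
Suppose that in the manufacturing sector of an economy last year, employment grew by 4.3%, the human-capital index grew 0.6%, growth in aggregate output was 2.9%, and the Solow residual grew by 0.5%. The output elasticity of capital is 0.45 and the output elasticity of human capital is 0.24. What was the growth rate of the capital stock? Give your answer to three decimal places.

Labor's share = 1 − 0.45 − 0.24 = 0.31.
gY = gA + 0.24×0.6 + 0.31×4.3 + 0.45×g.
0.45×g = 2.9 − 0.5 − 1.477 = 0.923.
g = 0.923 / 0.45 = 2.05111%.

The capital stock grew 2.051%.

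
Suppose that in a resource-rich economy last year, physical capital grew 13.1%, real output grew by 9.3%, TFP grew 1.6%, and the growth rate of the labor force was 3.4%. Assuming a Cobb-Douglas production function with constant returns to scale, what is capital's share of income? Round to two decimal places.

Capital's share of income is 0.44.

gY = gA + α·gK + (1−α)·gL, so gY − gA − gL = α(gK − gL).
9.3 − 1.6 − 3.4 = α × (13.1 − 3.4).
4.3 = 9.7 α, so α = 0.4433.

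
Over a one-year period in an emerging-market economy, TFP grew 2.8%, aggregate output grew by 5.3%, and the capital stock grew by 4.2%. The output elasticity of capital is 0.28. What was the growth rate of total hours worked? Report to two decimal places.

1.84%

Labor's share = 1 − 0.28 = 0.72.
gY = gA + 0.28×4.2 + 0.72×g.
0.72×g = 5.3 − 2.8 − 1.176 = 1.324.
g = 1.324 / 0.72 = 1.8389%.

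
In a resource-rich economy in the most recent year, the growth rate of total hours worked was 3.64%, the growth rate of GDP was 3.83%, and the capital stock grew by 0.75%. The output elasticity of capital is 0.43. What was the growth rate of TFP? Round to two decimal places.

Labor's share = 1 − 0.43 = 0.57.
The capital stock: 0.43 × 0.75 = 0.3225 pp.
Total hours worked: 0.57 × 3.64 = 2.0748 pp.
TFP growth = 3.83 − 2.3973 = 1.4327%.

1.43%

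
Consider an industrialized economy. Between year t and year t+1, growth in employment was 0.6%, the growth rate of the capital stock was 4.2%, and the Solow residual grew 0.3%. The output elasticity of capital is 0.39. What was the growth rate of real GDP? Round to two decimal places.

Labor's share = 1 − 0.39 = 0.61.
The capital stock: 0.39 × 4.2 = 1.638 pp.
Employment: 0.61 × 0.6 = 0.366 pp.
Output growth = 0.3 + 2.004 = 2.304%.

2.30%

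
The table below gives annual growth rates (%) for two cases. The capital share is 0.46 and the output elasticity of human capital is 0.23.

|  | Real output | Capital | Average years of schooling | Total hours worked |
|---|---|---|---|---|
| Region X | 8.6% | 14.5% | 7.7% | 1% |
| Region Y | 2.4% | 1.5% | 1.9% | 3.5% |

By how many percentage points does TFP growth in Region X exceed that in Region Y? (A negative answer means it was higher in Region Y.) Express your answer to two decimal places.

Labor's share = 1 − 0.46 − 0.23 = 0.31.
Region X: TFP = 8.6 − 6.67 − 1.771 − 0.31 = -0.151%.
Region Y: TFP = 2.4 − 0.69 − 0.437 − 1.085 = 0.188%.
Difference = -0.151 − (0.188) = -0.339 pp.

-0.34 percentage points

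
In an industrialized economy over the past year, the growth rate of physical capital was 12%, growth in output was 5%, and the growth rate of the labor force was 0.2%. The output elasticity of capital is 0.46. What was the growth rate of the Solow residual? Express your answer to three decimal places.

Labor's share = 1 − 0.46 = 0.54.
Physical capital: 0.46 × 12 = 5.52 pp.
The labor force: 0.54 × 0.2 = 0.108 pp.
TFP growth = 5 − 5.628 = -0.628%.

-0.628%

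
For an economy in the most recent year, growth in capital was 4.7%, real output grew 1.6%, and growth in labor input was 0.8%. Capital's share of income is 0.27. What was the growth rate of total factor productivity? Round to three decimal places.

Labor's share = 1 − 0.27 = 0.73.
Capital: 0.27 × 4.7 = 1.269 pp.
Labor input: 0.73 × 0.8 = 0.584 pp.
TFP growth = 1.6 − 1.853 = -0.253%.

-0.253%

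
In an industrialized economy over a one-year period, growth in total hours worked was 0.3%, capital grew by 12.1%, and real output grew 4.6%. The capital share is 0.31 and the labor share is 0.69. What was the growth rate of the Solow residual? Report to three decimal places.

Labor's share = 1 − 0.31 = 0.69.
Capital: 0.31 × 12.1 = 3.751 pp.
Total hours worked: 0.69 × 0.3 = 0.207 pp.
TFP growth = 4.6 − 3.958 = 0.642%.

The Solow residual grew 0.642%.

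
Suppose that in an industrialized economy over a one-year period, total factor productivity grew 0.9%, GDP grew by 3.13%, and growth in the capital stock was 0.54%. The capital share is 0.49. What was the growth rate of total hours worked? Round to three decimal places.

Total hours worked growth was 3.854%.

Labor's share = 1 − 0.49 = 0.51.
gY = gA + 0.49×0.54 + 0.51×g.
0.51×g = 3.13 − 0.9 − 0.2646 = 1.9654.
g = 1.9654 / 0.51 = 3.85373%.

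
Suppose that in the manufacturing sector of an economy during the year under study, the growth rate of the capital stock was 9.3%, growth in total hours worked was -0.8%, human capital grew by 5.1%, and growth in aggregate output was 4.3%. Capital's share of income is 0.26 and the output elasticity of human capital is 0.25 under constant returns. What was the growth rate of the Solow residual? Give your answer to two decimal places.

The Solow residual grew 1.00%.

Labor's share = 1 − 0.26 − 0.25 = 0.49.
The capital stock: 0.26 × 9.3 = 2.418 pp.
Human capital: 0.25 × 5.1 = 1.275 pp.
Total hours worked: 0.49 × (-0.8) = -0.392 pp.
TFP growth = 4.3 − 3.301 = 0.999%.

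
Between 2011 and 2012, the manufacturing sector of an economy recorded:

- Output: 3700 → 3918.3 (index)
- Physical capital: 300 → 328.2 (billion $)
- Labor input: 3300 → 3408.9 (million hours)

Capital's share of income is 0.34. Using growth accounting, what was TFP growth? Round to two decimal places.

Output growth = (3918.3 − 3700) / 3700 = 5.9%.
Physical capital growth = (328.2 − 300) / 300 = 9.4%.
Labor input growth = (3408.9 − 3300) / 3300 = 3.3%.
Labor's share = 1 − 0.34 = 0.66.
Physical capital: 0.34 × 9.4 = 3.196 pp.
Labor input: 0.66 × 3.3 = 2.178 pp.
TFP growth = 5.9 − 5.374 = 0.526%.

0.53%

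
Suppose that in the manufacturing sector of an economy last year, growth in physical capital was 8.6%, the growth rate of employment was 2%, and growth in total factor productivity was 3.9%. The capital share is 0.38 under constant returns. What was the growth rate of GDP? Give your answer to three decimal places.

Labor's share = 1 − 0.38 = 0.62.
Physical capital: 0.38 × 8.6 = 3.268 pp.
Employment: 0.62 × 2 = 1.24 pp.
Output growth = 3.9 + 4.508 = 8.408%.

8.408%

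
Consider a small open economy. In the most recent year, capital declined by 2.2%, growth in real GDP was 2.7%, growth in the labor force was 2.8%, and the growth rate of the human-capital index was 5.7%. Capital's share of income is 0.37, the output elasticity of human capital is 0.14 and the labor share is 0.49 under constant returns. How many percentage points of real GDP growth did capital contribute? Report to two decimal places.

-0.81 percentage points

Contribution = share × growth = 0.37 × (-2.2) = -0.814 pp.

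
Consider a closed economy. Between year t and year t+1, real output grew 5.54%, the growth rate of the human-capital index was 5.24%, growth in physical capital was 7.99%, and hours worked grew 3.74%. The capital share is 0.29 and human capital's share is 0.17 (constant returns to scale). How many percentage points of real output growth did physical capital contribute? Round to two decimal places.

Contribution = share × growth = 0.29 × 7.99 = 2.3171 pp.

2.32 pp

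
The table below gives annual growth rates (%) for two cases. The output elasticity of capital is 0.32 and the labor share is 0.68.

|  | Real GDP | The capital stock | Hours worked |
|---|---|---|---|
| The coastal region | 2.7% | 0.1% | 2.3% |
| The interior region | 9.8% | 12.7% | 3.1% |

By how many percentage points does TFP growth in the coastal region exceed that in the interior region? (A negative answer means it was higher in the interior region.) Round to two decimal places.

-2.52 percentage points

Labor's share = 1 − 0.32 = 0.68.
The coastal region: TFP = 2.7 − 0.032 − 1.564 = 1.104%.
The interior region: TFP = 9.8 − 4.064 − 2.108 = 3.628%.
Difference = 1.104 − (3.628) = -2.524 pp.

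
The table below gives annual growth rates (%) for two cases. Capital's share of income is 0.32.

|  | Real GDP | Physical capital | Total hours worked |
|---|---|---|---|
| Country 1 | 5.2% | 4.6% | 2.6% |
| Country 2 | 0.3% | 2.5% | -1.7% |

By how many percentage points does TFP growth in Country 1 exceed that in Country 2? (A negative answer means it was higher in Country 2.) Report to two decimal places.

Labor's share = 1 − 0.32 = 0.68.
Country 1: TFP = 5.2 − 1.472 − 1.768 = 1.96%.
Country 2: TFP = 0.3 − 0.8 + 1.156 = 0.656%.
Difference = 1.96 − (0.656) = 1.304 pp.

1.30 percentage points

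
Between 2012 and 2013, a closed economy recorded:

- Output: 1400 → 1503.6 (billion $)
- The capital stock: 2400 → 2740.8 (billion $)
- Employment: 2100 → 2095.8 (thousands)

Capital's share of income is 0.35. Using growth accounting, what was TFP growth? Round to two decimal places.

Output growth = (1503.6 − 1400) / 1400 = 7.4%.
The capital stock growth = (2740.8 − 2400) / 2400 = 14.2%.
Employment growth = (2095.8 − 2100) / 2100 = -0.2%.
Labor's share = 1 − 0.35 = 0.65.
The capital stock: 0.35 × 14.2 = 4.97 pp.
Employment: 0.65 × (-0.2) = -0.13 pp.
TFP growth = 7.4 − 4.84 = 2.56%.

TFP grew 2.56%.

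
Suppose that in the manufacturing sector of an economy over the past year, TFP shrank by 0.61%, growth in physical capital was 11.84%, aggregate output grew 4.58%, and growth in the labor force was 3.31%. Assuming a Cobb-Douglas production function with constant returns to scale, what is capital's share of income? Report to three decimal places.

gY = gA + α·gK + (1−α)·gL, so gY − gA − gL = α(gK − gL).
4.58 + 0.61 − 3.31 = α × (11.84 − 3.31).
1.88 = 8.53 α, so α = 0.2204.

α = 0.220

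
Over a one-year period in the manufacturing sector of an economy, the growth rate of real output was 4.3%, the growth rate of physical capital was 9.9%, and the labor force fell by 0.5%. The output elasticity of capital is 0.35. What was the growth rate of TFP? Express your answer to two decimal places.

1.16%

Labor's share = 1 − 0.35 = 0.65.
Physical capital: 0.35 × 9.9 = 3.465 pp.
The labor force: 0.65 × (-0.5) = -0.325 pp.
TFP growth = 4.3 − 3.14 = 1.16%.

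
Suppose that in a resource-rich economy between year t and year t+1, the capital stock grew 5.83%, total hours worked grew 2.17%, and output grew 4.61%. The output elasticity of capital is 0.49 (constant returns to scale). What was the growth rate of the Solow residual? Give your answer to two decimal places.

Labor's share = 1 − 0.49 = 0.51.
The capital stock: 0.49 × 5.83 = 2.8567 pp.
Total hours worked: 0.51 × 2.17 = 1.1067 pp.
TFP growth = 4.61 − 3.9634 = 0.6466%.

0.65%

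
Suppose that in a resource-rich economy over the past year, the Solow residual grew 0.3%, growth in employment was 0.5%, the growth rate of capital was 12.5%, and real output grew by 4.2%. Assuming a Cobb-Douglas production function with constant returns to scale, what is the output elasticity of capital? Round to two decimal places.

gY = gA + α·gK + (1−α)·gL, so gY − gA − gL = α(gK − gL).
4.2 − 0.3 − 0.5 = α × (12.5 − 0.5).
3.4 = 12 α, so α = 0.2833.

0.28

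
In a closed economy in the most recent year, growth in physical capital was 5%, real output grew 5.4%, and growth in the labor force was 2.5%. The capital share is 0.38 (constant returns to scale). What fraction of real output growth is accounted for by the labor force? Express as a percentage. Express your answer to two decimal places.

Labor's share = 1 − 0.38 = 0.62.
The labor force contributed 0.62 × 2.5 = 1.55 pp.
Share of growth = 1.55 / 5.4 × 100 = 28.7037%.

The labor force accounted for 28.70% of growth.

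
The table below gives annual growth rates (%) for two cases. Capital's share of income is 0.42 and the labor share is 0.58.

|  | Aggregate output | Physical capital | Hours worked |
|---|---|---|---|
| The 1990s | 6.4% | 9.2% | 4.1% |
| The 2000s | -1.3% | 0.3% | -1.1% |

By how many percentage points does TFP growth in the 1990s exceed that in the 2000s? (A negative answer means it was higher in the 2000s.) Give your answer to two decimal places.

Labor's share = 1 − 0.42 = 0.58.
The 1990s: TFP = 6.4 − 3.864 − 2.378 = 0.158%.
The 2000s: TFP = -1.3 − 0.126 + 0.638 = -0.788%.
Difference = 0.158 − (-0.788) = 0.946 pp.

0.95 percentage points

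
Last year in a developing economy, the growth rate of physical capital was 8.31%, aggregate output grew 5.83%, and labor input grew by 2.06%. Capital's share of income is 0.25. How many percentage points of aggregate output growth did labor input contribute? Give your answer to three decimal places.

Labor's share = 1 − 0.25 = 0.75.
Contribution = share × growth = 0.75 × 2.06 = 1.545 pp.

1.545 pp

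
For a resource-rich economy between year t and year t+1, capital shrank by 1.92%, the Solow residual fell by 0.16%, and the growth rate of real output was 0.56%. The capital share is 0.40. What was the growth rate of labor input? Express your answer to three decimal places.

Labor's share = 1 − 0.4 = 0.6.
gY = gA + 0.4×(-1.92) + 0.6×g.
0.6×g = 0.56 + 0.16 + 0.768 = 1.488.
g = 1.488 / 0.6 = 2.48%.

2.480%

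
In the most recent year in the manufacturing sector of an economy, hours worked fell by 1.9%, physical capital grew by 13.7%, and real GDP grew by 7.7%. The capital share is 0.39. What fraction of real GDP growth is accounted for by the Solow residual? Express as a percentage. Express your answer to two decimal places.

Labor's share = 1 − 0.39 = 0.61.
Physical capital: 0.39 × 13.7 = 5.343 pp.
Hours worked: 0.61 × (-1.9) = -1.159 pp.
TFP growth = 7.7 − 4.184 = 3.516%.
TFP share of growth = 3.516 / 7.7 × 100 = 45.6623%.

The Solow residual accounted for 45.66% of growth.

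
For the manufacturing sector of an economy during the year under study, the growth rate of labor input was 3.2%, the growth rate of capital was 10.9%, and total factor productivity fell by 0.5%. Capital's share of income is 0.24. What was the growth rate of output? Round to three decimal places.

Output grew 4.548%.

Labor's share = 1 − 0.24 = 0.76.
Capital: 0.24 × 10.9 = 2.616 pp.
Labor input: 0.76 × 3.2 = 2.432 pp.
Output growth = -0.5 + 5.048 = 4.548%.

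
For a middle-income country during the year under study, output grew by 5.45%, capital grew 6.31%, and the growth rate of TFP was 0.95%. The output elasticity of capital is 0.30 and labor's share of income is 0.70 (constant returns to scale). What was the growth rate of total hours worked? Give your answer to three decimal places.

Labor's share = 1 − 0.3 = 0.7.
gY = gA + 0.3×6.31 + 0.7×g.
0.7×g = 5.45 − 0.95 − 1.893 = 2.607.
g = 2.607 / 0.7 = 3.72429%.

Total hours worked grew 3.724%.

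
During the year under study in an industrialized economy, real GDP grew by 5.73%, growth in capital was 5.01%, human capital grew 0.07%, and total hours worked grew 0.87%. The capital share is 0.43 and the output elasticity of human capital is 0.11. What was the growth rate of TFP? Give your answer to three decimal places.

TFP growth was 3.168%.

Labor's share = 1 − 0.43 − 0.11 = 0.46.
Capital: 0.43 × 5.01 = 2.1543 pp.
Human capital: 0.11 × 0.07 = 0.0077 pp.
Total hours worked: 0.46 × 0.87 = 0.4002 pp.
TFP growth = 5.73 − 2.5622 = 3.1678%.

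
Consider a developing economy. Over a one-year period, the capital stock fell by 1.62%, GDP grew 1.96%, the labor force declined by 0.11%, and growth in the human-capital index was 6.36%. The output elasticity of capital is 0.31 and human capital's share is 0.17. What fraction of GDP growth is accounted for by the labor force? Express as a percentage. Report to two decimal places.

The labor force accounted for -2.92% of growth.

Labor's share = 1 − 0.31 − 0.17 = 0.52.
The labor force contributed 0.52 × (-0.11) = -0.0572 pp.
Share of growth = -0.0572 / 1.96 × 100 = -2.9184%.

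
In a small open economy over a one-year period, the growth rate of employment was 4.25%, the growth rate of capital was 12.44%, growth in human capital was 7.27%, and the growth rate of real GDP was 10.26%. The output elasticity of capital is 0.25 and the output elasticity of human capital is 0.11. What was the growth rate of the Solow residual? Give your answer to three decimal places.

3.630%

Labor's share = 1 − 0.25 − 0.11 = 0.64.
Capital: 0.25 × 12.44 = 3.11 pp.
Human capital: 0.11 × 7.27 = 0.7997 pp.
Employment: 0.64 × 4.25 = 2.72 pp.
TFP growth = 10.26 − 6.6297 = 3.6303%.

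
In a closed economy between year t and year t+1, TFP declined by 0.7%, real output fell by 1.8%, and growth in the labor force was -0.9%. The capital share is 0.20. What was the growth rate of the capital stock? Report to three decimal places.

Labor's share = 1 − 0.2 = 0.8.
gY = gA + 0.8×(-0.9) + 0.2×g.
0.2×g = -1.8 + 0.7 + 0.72 = -0.38.
g = -0.38 / 0.2 = -1.9%.

-1.900%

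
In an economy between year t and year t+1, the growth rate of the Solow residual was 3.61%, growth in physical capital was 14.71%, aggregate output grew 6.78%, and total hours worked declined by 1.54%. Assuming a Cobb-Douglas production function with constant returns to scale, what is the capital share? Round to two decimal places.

α = 0.29

gY = gA + α·gK + (1−α)·gL, so gY − gA − gL = α(gK − gL).
6.78 − 3.61 + 1.54 = α × (14.71 − (-1.54)).
4.71 = 16.25 α, so α = 0.2898.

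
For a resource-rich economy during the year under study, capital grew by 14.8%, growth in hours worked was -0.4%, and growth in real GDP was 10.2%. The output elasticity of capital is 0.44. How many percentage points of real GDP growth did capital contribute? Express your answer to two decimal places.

Contribution = share × growth = 0.44 × 14.8 = 6.512 pp.

6.51 pp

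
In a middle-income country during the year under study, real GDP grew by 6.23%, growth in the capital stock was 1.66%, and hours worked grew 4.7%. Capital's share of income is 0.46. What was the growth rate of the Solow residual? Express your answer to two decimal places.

2.93%

Labor's share = 1 − 0.46 = 0.54.
The capital stock: 0.46 × 1.66 = 0.7636 pp.
Hours worked: 0.54 × 4.7 = 2.538 pp.
TFP growth = 6.23 − 3.3016 = 2.9284%.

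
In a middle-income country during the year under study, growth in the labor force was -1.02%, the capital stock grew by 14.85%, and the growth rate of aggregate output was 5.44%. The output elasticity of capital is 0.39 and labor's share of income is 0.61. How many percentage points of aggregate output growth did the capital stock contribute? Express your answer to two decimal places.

5.79

Contribution = share × growth = 0.39 × 14.85 = 5.7915 pp.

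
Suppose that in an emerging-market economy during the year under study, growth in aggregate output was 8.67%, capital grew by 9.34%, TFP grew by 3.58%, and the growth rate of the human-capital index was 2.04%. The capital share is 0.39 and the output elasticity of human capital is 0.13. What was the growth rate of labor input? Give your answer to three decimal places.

Labor's share = 1 − 0.39 − 0.13 = 0.48.
gY = gA + 0.39×9.34 + 0.13×2.04 + 0.48×g.
0.48×g = 8.67 − 3.58 − 3.9078 = 1.1822.
g = 1.1822 / 0.48 = 2.46292%.

Labor input growth was 2.463%.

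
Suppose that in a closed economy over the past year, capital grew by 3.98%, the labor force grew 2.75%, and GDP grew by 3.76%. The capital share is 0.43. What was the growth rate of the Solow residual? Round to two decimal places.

Labor's share = 1 − 0.43 = 0.57.
Capital: 0.43 × 3.98 = 1.7114 pp.
The labor force: 0.57 × 2.75 = 1.5675 pp.
TFP growth = 3.76 − 3.2789 = 0.4811%.

0.48%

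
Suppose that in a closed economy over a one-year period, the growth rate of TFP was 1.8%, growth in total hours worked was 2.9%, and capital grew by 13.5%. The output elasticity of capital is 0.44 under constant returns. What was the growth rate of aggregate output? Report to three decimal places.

Labor's share = 1 − 0.44 = 0.56.
Capital: 0.44 × 13.5 = 5.94 pp.
Total hours worked: 0.56 × 2.9 = 1.624 pp.
Output growth = 1.8 + 7.564 = 9.364%.

9.364%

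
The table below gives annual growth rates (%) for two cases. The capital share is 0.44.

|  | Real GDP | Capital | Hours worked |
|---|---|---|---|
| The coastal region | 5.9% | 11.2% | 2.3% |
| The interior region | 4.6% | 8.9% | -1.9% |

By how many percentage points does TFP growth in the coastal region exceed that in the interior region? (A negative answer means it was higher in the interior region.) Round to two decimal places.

Labor's share = 1 − 0.44 = 0.56.
The coastal region: TFP = 5.9 − 4.928 − 1.288 = -0.316%.
The interior region: TFP = 4.6 − 3.916 + 1.064 = 1.748%.
Difference = -0.316 − (1.748) = -2.064 pp.

-2.06 percentage points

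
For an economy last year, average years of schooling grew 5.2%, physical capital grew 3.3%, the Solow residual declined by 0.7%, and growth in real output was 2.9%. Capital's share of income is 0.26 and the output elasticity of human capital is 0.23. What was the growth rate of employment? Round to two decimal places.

Labor's share = 1 − 0.26 − 0.23 = 0.51.
gY = gA + 0.26×3.3 + 0.23×5.2 + 0.51×g.
0.51×g = 2.9 + 0.7 − 2.054 = 1.546.
g = 1.546 / 0.51 = 3.0314%.

Employment grew 3.03%.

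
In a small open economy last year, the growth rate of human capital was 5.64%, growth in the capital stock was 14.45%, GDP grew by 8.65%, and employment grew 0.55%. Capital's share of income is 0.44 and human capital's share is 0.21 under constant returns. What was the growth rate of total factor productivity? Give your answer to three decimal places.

0.915%

Labor's share = 1 − 0.44 − 0.21 = 0.35.
The capital stock: 0.44 × 14.45 = 6.358 pp.
Human capital: 0.21 × 5.64 = 1.1844 pp.
Employment: 0.35 × 0.55 = 0.1925 pp.
TFP growth = 8.65 − 7.7349 = 0.9151%.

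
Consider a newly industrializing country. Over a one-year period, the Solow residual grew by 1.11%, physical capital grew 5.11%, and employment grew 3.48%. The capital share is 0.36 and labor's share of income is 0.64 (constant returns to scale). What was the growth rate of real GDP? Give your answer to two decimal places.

5.18%

Labor's share = 1 − 0.36 = 0.64.
Physical capital: 0.36 × 5.11 = 1.8396 pp.
Employment: 0.64 × 3.48 = 2.2272 pp.
Output growth = 1.11 + 4.0668 = 5.1768%.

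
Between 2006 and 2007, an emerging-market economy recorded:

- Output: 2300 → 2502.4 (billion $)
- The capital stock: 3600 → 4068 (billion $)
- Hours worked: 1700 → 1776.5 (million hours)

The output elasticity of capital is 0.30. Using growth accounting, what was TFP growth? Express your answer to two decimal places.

Output growth = (2502.4 − 2300) / 2300 = 8.8%.
The capital stock growth = (4068 − 3600) / 3600 = 13%.
Hours worked growth = (1776.5 − 1700) / 1700 = 4.5%.
Labor's share = 1 − 0.3 = 0.7.
The capital stock: 0.3 × 13 = 3.9 pp.
Hours worked: 0.7 × 4.5 = 3.15 pp.
TFP growth = 8.8 − 7.05 = 1.75%.

TFP grew 1.75%.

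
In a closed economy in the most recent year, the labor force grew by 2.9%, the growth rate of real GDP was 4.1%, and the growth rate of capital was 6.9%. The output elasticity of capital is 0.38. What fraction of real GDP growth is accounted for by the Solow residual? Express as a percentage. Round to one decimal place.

Labor's share = 1 − 0.38 = 0.62.
Capital: 0.38 × 6.9 = 2.622 pp.
The labor force: 0.62 × 2.9 = 1.798 pp.
TFP growth = 4.1 − 4.42 = -0.32%.
TFP share of growth = -0.32 / 4.1 × 100 = -7.805%.

The Solow residual accounted for -7.8% of growth.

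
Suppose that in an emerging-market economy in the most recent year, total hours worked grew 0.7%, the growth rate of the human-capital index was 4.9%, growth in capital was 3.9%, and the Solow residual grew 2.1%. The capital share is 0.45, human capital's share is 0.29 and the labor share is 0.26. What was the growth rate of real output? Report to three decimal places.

Labor's share = 1 − 0.45 − 0.29 = 0.26.
Capital: 0.45 × 3.9 = 1.755 pp.
The human-capital index: 0.29 × 4.9 = 1.421 pp.
Total hours worked: 0.26 × 0.7 = 0.182 pp.
Output growth = 2.1 + 3.358 = 5.458%.

Real output growth was 5.458%.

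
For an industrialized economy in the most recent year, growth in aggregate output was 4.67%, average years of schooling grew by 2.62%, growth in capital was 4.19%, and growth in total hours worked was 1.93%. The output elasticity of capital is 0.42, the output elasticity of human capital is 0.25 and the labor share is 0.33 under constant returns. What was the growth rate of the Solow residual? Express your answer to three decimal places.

1.618%

Labor's share = 1 − 0.42 − 0.25 = 0.33.
Capital: 0.42 × 4.19 = 1.7598 pp.
Average years of schooling: 0.25 × 2.62 = 0.655 pp.
Total hours worked: 0.33 × 1.93 = 0.6369 pp.
TFP growth = 4.67 − 3.0517 = 1.6183%.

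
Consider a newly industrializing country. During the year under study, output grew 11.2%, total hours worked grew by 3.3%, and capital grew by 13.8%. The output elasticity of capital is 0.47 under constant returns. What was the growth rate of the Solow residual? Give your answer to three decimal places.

The Solow residual grew 2.965%.

Labor's share = 1 − 0.47 = 0.53.
Capital: 0.47 × 13.8 = 6.486 pp.
Total hours worked: 0.53 × 3.3 = 1.749 pp.
TFP growth = 11.2 − 8.235 = 2.965%.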